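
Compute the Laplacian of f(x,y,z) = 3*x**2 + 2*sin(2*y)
6 - 8*sin(2*y)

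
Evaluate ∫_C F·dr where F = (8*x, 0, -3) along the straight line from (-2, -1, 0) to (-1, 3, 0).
-12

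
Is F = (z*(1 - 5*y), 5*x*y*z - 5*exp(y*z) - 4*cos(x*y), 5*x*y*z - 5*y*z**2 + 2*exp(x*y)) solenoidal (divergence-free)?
No, ∇·F = 5*x*y + 5*x*z + 4*x*sin(x*y) - 10*y*z - 5*z*exp(y*z)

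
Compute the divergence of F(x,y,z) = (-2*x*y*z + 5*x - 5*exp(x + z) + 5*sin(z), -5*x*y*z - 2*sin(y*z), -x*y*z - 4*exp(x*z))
-x*y - 5*x*z - 4*x*exp(x*z) - 2*y*z - 2*z*cos(y*z) - 5*exp(x + z) + 5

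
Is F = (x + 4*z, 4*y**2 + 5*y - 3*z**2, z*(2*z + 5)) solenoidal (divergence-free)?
No, ∇·F = 8*y + 4*z + 11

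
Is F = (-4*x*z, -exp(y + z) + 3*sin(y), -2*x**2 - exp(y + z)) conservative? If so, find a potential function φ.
Yes, F is conservative. φ = -2*x**2*z - exp(y + z) - 3*cos(y)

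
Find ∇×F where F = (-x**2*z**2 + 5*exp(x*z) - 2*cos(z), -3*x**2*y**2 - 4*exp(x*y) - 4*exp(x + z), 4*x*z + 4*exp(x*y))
(4*x*exp(x*y) + 4*exp(x + z), -2*x**2*z + 5*x*exp(x*z) - 4*y*exp(x*y) - 4*z + 2*sin(z), -6*x*y**2 - 4*y*exp(x*y) - 4*exp(x + z))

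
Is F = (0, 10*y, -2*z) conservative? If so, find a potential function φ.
Yes, F is conservative. φ = 5*y**2 - z**2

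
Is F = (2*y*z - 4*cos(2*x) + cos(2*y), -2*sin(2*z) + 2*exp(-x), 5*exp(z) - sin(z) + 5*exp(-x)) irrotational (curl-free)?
No, ∇×F = (4*cos(2*z), 2*y + 5*exp(-x), -2*z + 2*sin(2*y) - 2*exp(-x))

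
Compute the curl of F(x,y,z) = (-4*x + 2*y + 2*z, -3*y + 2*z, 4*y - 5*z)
(2, 2, -2)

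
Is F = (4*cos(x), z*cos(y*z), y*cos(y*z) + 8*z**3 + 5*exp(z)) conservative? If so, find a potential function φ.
Yes, F is conservative. φ = 2*z**4 + 5*exp(z) + 4*sin(x) + sin(y*z)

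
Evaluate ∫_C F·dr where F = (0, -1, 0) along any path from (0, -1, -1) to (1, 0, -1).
-1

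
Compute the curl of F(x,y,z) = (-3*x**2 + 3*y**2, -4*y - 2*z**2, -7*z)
(4*z, 0, -6*y)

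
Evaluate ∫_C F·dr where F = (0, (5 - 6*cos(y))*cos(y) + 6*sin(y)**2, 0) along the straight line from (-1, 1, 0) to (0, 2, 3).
-5*sin(1) - 3*sin(4) + 8*sin(2)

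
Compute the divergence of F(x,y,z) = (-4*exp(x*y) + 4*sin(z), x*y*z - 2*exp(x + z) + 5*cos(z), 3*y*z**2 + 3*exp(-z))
x*z + 6*y*z - 4*y*exp(x*y) - 3*exp(-z)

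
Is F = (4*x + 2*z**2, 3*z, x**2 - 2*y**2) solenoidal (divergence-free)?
No, ∇·F = 4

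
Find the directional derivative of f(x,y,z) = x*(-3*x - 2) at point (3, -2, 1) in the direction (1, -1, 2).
-10*sqrt(6)/3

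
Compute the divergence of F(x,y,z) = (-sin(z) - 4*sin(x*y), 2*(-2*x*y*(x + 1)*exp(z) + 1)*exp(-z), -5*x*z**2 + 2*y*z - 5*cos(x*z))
-10*x*z - 4*x*(x + 1) + 5*x*sin(x*z) - 4*y*cos(x*y) + 2*y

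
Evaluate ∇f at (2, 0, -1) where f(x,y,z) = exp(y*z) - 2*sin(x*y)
(0, -5, 0)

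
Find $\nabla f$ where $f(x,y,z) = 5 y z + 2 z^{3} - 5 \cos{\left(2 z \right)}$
(0, 5*z, 5*y + 6*z**2 + 10*sin(2*z))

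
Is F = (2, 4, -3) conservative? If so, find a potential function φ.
Yes, F is conservative. φ = 2*x + 4*y - 3*z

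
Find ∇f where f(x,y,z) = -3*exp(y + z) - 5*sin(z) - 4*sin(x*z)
(-4*z*cos(x*z), -3*exp(y + z), -4*x*cos(x*z) - 3*exp(y + z) - 5*cos(z))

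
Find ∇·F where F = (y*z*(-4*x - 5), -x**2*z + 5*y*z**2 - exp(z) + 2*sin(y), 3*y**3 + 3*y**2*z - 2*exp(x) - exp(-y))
3*y**2 - 4*y*z + 5*z**2 + 2*cos(y)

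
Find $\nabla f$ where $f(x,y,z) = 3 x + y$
(3, 1, 0)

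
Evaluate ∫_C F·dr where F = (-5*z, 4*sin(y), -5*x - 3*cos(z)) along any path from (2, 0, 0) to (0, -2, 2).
-3*sin(2) - 4*cos(2) + 4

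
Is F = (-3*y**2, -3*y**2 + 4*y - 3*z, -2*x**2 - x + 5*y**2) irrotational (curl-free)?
No, ∇×F = (10*y + 3, 4*x + 1, 6*y)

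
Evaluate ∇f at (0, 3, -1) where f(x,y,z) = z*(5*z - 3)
(0, 0, -13)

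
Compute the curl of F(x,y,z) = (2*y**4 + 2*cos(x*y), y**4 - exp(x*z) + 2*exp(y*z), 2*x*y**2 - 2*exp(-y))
(4*x*y + x*exp(x*z) - 2*y*exp(y*z) + 2*exp(-y), -2*y**2, 2*x*sin(x*y) - 8*y**3 - z*exp(x*z))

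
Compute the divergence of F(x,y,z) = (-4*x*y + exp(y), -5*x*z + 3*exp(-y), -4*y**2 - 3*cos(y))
-4*y - 3*exp(-y)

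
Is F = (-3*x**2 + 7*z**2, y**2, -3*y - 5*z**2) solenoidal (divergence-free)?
No, ∇·F = -6*x + 2*y - 10*z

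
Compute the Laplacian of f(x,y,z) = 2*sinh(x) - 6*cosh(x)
2*sinh(x) - 6*cosh(x)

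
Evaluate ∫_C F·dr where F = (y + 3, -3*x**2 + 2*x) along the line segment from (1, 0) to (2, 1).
-1/2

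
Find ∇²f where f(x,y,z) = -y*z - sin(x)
sin(x)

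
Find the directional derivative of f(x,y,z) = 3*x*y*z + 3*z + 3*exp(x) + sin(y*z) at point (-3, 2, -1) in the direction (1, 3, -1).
sqrt(11)*(3 - 5*exp(3)*cos(2) + 36*exp(3))*exp(-3)/11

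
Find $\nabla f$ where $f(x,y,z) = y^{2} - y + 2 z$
(0, 2*y - 1, 2)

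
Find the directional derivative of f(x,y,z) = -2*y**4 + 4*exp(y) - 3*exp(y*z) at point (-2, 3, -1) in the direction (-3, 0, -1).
9*sqrt(10)*exp(-3)/10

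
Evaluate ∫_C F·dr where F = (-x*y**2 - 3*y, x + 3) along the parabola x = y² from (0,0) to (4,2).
-86/3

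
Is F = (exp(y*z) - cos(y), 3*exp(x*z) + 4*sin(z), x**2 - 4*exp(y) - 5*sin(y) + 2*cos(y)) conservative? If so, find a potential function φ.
No, ∇×F = (-3*x*exp(x*z) - 4*exp(y) - 2*sin(y) - 5*cos(y) - 4*cos(z), -2*x + y*exp(y*z), 3*z*exp(x*z) - z*exp(y*z) - sin(y)) ≠ 0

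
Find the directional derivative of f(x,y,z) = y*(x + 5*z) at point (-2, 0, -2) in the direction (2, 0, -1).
0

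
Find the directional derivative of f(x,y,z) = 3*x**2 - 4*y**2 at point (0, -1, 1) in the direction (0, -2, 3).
-16*sqrt(13)/13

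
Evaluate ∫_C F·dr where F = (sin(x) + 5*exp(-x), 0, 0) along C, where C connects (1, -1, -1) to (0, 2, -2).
-6 + cos(1) + 5*exp(-1)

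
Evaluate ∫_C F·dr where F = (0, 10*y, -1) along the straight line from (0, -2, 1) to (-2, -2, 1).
0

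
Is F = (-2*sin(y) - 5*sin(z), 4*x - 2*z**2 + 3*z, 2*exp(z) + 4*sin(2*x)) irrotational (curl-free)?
No, ∇×F = (4*z - 3, -8*cos(2*x) - 5*cos(z), 2*cos(y) + 4)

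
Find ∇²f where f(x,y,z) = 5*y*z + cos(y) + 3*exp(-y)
-cos(y) + 3*exp(-y)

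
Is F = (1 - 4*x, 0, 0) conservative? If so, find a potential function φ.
Yes, F is conservative. φ = x*(1 - 2*x)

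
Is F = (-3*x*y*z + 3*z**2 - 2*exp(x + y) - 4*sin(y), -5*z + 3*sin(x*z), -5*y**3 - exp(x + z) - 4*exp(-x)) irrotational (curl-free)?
No, ∇×F = (-3*x*cos(x*z) - 15*y**2 + 5, -3*x*y + 6*z + exp(x + z) - 4*exp(-x), 3*x*z + 3*z*cos(x*z) + 2*exp(x + y) + 4*cos(y))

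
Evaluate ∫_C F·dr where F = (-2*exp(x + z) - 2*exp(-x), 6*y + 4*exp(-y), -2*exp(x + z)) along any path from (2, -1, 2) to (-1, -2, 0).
-4*exp(2) - 2*exp(-1) - 2*exp(-2) + 9 + 6*E + 2*exp(4)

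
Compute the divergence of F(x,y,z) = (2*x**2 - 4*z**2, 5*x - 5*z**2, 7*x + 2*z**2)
4*x + 4*z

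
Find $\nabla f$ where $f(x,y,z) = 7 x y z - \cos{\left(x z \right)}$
(z*(7*y + sin(x*z)), 7*x*z, x*(7*y + sin(x*z)))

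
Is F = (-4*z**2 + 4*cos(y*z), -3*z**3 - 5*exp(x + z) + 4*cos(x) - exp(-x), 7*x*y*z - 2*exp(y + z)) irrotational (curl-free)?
No, ∇×F = (7*x*z + 9*z**2 + 5*exp(x + z) - 2*exp(y + z), -7*y*z - 4*y*sin(y*z) - 8*z, 4*z*sin(y*z) - 5*exp(x + z) - 4*sin(x) + exp(-x))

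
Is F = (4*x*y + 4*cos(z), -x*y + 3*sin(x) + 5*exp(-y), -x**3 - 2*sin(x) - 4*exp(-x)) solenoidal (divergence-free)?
No, ∇·F = -x + 4*y - 5*exp(-y)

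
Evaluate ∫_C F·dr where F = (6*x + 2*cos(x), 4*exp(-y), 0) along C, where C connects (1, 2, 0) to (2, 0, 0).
-2*sin(1) + 4*exp(-2) + 2*sin(2) + 5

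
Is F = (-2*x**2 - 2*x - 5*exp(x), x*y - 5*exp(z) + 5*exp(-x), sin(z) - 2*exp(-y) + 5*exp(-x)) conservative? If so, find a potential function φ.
No, ∇×F = (5*exp(z) + 2*exp(-y), 5*exp(-x), y - 5*exp(-x)) ≠ 0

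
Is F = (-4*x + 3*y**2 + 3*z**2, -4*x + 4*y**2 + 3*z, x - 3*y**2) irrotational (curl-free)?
No, ∇×F = (-6*y - 3, 6*z - 1, -6*y - 4)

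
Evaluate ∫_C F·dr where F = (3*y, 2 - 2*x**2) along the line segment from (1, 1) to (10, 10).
-999/2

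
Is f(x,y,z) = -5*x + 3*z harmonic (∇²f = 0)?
Yes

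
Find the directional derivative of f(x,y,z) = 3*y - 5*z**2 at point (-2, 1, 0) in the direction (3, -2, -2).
-6*sqrt(17)/17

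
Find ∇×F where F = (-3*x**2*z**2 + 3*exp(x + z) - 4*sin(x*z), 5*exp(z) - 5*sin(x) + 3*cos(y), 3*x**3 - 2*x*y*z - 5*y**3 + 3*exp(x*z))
(-2*x*z - 15*y**2 - 5*exp(z), -6*x**2*z - 9*x**2 - 4*x*cos(x*z) + 2*y*z - 3*z*exp(x*z) + 3*exp(x + z), -5*cos(x))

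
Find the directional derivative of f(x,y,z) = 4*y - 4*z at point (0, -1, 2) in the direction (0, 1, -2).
12*sqrt(5)/5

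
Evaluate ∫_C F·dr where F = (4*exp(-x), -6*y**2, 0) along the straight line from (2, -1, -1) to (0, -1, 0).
-4 + 4*exp(-2)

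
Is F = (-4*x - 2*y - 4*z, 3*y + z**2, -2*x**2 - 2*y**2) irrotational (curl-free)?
No, ∇×F = (-4*y - 2*z, 4*x - 4, 2)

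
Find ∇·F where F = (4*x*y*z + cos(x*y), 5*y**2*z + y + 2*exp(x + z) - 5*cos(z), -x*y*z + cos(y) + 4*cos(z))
-x*y + 14*y*z - y*sin(x*y) - 4*sin(z) + 1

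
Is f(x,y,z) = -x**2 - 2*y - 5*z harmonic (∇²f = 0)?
No, ∇²f = -2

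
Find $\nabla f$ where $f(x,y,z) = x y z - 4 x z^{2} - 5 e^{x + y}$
(y*z - 4*z**2 - 5*exp(x + y), x*z - 5*exp(x + y), x*(y - 8*z))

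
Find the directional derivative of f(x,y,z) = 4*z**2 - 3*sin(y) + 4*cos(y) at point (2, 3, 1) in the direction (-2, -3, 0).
3*sqrt(13)*(3*cos(3) + 4*sin(3))/13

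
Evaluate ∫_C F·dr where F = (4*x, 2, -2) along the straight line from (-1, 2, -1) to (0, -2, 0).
-12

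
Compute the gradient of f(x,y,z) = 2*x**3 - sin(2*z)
(6*x**2, 0, -2*cos(2*z))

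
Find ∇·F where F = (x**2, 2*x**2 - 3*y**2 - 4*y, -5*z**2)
2*x - 6*y - 10*z - 4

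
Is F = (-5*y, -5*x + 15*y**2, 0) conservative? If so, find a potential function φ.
Yes, F is conservative. φ = 5*y*(-x + y**2)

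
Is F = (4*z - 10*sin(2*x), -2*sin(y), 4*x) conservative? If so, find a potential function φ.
Yes, F is conservative. φ = 4*x*z + 5*cos(2*x) + 2*cos(y)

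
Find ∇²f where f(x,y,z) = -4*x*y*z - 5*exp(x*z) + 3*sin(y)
-5*x**2*exp(x*z) - 5*z**2*exp(x*z) - 3*sin(y)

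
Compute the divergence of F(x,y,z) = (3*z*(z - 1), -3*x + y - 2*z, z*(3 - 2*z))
4 - 4*z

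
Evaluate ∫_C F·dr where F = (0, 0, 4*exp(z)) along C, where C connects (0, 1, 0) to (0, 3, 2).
-4 + 4*exp(2)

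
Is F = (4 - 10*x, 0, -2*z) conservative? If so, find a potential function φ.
Yes, F is conservative. φ = -5*x**2 + 4*x - z**2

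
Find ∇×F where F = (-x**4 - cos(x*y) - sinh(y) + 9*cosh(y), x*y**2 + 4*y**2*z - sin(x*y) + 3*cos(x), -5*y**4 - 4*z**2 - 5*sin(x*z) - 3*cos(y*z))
(-20*y**3 - 4*y**2 + 3*z*sin(y*z), 5*z*cos(x*z), -x*sin(x*y) + y**2 - y*cos(x*y) - 3*sin(x) - 9*sinh(y) + cosh(y))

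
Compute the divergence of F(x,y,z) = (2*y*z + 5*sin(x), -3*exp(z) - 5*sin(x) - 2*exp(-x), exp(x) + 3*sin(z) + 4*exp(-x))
5*cos(x) + 3*cos(z)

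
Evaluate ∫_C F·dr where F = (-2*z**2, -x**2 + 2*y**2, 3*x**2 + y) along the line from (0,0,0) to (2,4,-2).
20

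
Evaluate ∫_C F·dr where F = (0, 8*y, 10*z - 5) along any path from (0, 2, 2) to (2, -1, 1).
-22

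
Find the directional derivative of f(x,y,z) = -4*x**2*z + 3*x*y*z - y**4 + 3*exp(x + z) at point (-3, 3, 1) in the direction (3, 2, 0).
9*sqrt(13)*(1 - 15*exp(2))*exp(-2)/13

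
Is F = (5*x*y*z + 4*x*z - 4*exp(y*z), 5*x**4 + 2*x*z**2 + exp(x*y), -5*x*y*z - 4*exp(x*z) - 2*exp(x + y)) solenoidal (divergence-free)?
No, ∇·F = -5*x*y + x*exp(x*y) - 4*x*exp(x*z) + 5*y*z + 4*z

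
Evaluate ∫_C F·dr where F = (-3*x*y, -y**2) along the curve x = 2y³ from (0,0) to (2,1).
-115/21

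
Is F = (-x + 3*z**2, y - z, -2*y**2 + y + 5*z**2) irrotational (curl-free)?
No, ∇×F = (2 - 4*y, 6*z, 0)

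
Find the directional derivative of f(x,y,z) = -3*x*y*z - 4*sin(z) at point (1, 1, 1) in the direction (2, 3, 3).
-6*sqrt(22)*(cos(1) + 2)/11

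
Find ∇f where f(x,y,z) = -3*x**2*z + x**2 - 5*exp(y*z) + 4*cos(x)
(-6*x*z + 2*x - 4*sin(x), -5*z*exp(y*z), -3*x**2 - 5*y*exp(y*z))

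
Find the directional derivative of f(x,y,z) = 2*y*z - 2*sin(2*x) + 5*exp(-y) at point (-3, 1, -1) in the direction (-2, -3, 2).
sqrt(17)*(15 + 8*E*cos(6) + 10*E)*exp(-1)/17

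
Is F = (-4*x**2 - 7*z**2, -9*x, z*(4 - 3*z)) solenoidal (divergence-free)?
No, ∇·F = -8*x - 6*z + 4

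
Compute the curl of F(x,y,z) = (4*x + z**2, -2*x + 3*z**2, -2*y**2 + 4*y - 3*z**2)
(-4*y - 6*z + 4, 2*z, -2)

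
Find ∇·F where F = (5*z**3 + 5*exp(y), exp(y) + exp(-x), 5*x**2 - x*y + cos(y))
exp(y)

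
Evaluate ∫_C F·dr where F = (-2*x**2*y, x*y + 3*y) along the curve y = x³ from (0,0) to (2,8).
2720/21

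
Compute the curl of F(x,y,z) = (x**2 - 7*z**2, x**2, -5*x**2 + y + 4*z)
(1, 10*x - 14*z, 2*x)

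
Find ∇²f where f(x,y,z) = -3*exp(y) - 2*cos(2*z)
-3*exp(y) + 8*cos(2*z)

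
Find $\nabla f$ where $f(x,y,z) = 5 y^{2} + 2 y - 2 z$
(0, 10*y + 2, -2)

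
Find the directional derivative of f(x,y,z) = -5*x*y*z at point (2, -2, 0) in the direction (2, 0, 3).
60*sqrt(13)/13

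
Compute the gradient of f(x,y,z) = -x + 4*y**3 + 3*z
(-1, 12*y**2, 3)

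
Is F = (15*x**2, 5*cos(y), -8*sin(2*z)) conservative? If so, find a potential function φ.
Yes, F is conservative. φ = 5*x**3 + 5*sin(y) + 4*cos(2*z)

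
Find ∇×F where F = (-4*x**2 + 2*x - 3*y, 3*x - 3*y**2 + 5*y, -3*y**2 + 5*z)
(-6*y, 0, 6)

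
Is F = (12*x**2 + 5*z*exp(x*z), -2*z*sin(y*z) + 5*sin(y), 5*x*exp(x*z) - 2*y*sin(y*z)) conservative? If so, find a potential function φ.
Yes, F is conservative. φ = 4*x**3 + 5*exp(x*z) - 5*cos(y) + 2*cos(y*z)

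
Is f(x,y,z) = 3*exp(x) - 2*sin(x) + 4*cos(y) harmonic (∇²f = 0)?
No, ∇²f = 3*exp(x) + 2*sin(x) - 4*cos(y)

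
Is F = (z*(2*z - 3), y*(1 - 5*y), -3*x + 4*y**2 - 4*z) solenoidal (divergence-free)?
No, ∇·F = -10*y - 3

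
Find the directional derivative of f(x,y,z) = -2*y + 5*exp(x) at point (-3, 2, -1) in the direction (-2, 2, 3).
2*sqrt(17)*(-2*exp(3) - 5)*exp(-3)/17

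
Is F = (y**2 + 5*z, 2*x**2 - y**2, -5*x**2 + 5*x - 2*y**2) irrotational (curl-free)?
No, ∇×F = (-4*y, 10*x, 4*x - 2*y)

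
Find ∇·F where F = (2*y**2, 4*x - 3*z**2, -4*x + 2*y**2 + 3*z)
3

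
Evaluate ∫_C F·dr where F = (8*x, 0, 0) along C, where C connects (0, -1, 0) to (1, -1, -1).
4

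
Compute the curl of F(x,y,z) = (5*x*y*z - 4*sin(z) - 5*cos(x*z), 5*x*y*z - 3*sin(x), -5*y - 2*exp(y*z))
(-5*x*y - 2*z*exp(y*z) - 5, 5*x*y + 5*x*sin(x*z) - 4*cos(z), -5*x*z + 5*y*z - 3*cos(x))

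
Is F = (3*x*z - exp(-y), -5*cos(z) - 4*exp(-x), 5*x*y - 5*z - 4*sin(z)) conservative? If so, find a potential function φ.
No, ∇×F = (5*x - 5*sin(z), 3*x - 5*y, -exp(-y) + 4*exp(-x)) ≠ 0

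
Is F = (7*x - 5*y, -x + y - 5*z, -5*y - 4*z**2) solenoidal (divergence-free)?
No, ∇·F = 8 - 8*z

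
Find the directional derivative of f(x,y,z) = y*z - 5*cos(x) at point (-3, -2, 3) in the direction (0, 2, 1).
4*sqrt(5)/5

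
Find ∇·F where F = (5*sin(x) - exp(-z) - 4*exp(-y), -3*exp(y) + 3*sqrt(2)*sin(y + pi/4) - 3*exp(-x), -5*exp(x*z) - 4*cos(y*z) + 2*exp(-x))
-5*x*exp(x*z) + 4*y*sin(y*z) - 3*exp(y) + 5*cos(x) + 3*sqrt(2)*cos(y + pi/4)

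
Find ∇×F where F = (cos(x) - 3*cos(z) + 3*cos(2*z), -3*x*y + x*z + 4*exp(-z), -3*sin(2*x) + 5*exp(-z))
(-x + 4*exp(-z), 3*sin(z) - 6*sin(2*z) + 6*cos(2*x), -3*y + z)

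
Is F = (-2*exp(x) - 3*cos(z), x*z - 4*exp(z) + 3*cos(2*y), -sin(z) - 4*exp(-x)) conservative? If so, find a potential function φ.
No, ∇×F = (-x + 4*exp(z), 3*sin(z) - 4*exp(-x), z) ≠ 0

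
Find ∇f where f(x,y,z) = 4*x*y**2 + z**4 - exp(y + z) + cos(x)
(4*y**2 - sin(x), 8*x*y - exp(y + z), 4*z**3 - exp(y + z))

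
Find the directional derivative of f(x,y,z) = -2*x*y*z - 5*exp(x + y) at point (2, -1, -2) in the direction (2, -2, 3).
-12*sqrt(17)/17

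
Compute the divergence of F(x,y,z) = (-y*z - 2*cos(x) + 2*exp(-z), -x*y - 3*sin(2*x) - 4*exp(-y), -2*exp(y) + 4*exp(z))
-x + 4*exp(z) + 2*sin(x) + 4*exp(-y)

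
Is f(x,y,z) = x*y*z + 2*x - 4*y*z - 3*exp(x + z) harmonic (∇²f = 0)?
No, ∇²f = -6*exp(x + z)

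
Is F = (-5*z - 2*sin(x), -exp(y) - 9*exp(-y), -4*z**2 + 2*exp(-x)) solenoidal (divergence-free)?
No, ∇·F = -8*z - exp(y) - 2*cos(x) + 9*exp(-y)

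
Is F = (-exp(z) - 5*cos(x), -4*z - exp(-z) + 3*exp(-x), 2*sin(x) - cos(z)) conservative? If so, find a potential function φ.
No, ∇×F = (4 - exp(-z), -exp(z) - 2*cos(x), -3*exp(-x)) ≠ 0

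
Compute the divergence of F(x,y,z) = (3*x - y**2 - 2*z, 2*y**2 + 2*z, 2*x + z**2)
4*y + 2*z + 3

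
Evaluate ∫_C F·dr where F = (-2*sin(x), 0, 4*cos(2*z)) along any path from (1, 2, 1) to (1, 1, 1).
0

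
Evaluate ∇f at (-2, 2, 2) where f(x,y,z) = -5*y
(0, -5, 0)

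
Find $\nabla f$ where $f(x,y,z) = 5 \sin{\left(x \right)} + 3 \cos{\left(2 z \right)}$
(5*cos(x), 0, -6*sin(2*z))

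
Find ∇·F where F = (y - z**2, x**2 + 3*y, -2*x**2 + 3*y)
3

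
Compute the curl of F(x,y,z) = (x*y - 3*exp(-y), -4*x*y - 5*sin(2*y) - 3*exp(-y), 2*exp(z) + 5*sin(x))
(0, -5*cos(x), -x - 4*y - 3*exp(-y))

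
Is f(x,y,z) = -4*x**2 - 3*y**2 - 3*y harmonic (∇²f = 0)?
No, ∇²f = -14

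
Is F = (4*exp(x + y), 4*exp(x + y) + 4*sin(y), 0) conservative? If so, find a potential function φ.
Yes, F is conservative. φ = 4*exp(x + y) - 4*cos(y)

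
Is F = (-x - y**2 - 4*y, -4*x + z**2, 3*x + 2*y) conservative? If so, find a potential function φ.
No, ∇×F = (2 - 2*z, -3, 2*y) ≠ 0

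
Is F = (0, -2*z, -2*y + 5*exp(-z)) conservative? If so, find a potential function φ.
Yes, F is conservative. φ = -2*y*z - 5*exp(-z)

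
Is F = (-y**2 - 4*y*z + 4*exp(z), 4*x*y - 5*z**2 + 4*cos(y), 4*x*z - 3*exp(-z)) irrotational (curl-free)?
No, ∇×F = (10*z, -4*y - 4*z + 4*exp(z), 6*y + 4*z)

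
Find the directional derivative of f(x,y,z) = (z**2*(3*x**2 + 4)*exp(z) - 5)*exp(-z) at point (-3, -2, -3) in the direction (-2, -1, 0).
324*sqrt(5)/5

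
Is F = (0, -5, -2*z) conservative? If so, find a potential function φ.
Yes, F is conservative. φ = -5*y - z**2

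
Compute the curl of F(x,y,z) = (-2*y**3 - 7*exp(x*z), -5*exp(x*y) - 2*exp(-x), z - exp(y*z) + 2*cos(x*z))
(-z*exp(y*z), -7*x*exp(x*z) + 2*z*sin(x*z), 6*y**2 - 5*y*exp(x*y) + 2*exp(-x))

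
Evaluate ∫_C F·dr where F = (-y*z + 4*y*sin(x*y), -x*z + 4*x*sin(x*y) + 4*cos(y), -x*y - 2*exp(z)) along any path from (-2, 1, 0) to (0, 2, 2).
-2*exp(2) - 4*sin(1) - 2 + 4*sqrt(2)*sin(pi/4 + 2)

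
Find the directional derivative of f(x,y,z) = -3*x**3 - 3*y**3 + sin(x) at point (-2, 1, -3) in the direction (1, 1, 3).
sqrt(11)*(-45 + cos(2))/11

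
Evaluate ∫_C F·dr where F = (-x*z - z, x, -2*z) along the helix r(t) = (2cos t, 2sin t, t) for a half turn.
pi*(3 - pi)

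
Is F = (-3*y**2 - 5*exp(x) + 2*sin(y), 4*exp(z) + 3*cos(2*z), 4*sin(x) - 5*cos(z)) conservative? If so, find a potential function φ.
No, ∇×F = (-4*exp(z) + 6*sin(2*z), -4*cos(x), 6*y - 2*cos(y)) ≠ 0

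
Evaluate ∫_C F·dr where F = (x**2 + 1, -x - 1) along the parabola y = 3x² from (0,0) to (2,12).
-70/3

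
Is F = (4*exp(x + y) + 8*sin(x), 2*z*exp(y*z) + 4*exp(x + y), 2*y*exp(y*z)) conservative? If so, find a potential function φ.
Yes, F is conservative. φ = 2*exp(y*z) + 4*exp(x + y) - 8*cos(x)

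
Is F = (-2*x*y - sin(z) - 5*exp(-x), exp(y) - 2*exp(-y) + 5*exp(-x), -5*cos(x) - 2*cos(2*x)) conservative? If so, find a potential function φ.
No, ∇×F = (0, -5*sin(x) - 4*sin(2*x) - cos(z), 2*x - 5*exp(-x)) ≠ 0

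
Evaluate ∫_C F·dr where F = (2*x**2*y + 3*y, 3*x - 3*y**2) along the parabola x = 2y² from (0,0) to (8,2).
4376/7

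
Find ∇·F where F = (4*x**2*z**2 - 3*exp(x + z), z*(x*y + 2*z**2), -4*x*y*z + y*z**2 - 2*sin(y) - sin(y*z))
-4*x*y + 8*x*z**2 + x*z + 2*y*z - y*cos(y*z) - 3*exp(x + z)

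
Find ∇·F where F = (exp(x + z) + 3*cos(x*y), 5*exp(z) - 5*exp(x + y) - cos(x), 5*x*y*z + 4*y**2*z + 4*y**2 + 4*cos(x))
5*x*y + 4*y**2 - 3*y*sin(x*y) - 5*exp(x + y) + exp(x + z)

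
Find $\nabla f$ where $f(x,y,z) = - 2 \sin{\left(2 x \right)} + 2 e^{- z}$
(-4*cos(2*x), 0, -2*exp(-z))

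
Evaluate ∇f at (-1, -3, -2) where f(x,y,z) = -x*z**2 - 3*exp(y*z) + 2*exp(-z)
(-4, 6*exp(6), -2*exp(2) - 4 + 9*exp(6))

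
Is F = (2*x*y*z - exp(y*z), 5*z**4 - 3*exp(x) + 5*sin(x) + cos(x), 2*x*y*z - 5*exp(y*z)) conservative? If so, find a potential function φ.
No, ∇×F = (z*(2*x - 20*z**2 - 5*exp(y*z)), y*(2*x - 2*z - exp(y*z)), -2*x*z + z*exp(y*z) - 3*exp(x) - sin(x) + 5*cos(x)) ≠ 0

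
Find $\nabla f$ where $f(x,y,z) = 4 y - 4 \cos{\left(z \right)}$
(0, 4, 4*sin(z))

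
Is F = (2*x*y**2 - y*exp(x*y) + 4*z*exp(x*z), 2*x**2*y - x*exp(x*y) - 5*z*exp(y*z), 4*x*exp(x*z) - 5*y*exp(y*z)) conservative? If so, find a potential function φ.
Yes, F is conservative. φ = x**2*y**2 - exp(x*y) + 4*exp(x*z) - 5*exp(y*z)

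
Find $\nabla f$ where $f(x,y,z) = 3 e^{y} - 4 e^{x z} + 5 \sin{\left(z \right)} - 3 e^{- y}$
(-4*z*exp(x*z), 6*cosh(y), -4*x*exp(x*z) + 5*cos(z))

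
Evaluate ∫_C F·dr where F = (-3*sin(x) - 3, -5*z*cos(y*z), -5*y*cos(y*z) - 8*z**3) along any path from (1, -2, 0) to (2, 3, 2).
-35 - 3*cos(1) + 3*cos(2) - 5*sin(6)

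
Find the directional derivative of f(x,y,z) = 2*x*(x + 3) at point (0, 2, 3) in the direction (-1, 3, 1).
-6*sqrt(11)/11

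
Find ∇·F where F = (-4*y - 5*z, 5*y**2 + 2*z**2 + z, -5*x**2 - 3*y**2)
10*y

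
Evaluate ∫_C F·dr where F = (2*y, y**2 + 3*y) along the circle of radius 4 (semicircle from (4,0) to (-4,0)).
-16*pi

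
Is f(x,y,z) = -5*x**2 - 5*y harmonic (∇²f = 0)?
No, ∇²f = -10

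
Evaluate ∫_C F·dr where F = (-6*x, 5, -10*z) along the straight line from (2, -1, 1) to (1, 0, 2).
-1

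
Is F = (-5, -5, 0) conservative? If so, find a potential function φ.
Yes, F is conservative. φ = -5*x - 5*y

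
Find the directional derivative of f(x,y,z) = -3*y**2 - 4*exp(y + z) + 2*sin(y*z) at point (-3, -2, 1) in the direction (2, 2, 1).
8 - 4*exp(-1)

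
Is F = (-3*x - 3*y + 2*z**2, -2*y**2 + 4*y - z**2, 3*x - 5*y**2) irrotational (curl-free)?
No, ∇×F = (-10*y + 2*z, 4*z - 3, 3)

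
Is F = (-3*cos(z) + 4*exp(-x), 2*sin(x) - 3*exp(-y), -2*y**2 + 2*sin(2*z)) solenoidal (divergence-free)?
No, ∇·F = 4*cos(2*z) + 3*exp(-y) - 4*exp(-x)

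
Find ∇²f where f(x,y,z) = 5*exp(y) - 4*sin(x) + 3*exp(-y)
5*exp(y) + 4*sin(x) + 3*exp(-y)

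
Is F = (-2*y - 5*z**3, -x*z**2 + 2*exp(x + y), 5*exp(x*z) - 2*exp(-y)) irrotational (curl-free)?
No, ∇×F = (2*x*z + 2*exp(-y), 5*z*(-3*z - exp(x*z)), -z**2 + 2*exp(x + y) + 2)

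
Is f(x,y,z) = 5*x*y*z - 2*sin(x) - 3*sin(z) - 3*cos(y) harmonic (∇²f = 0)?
No, ∇²f = 2*sin(x) + 3*sin(z) + 3*cos(y)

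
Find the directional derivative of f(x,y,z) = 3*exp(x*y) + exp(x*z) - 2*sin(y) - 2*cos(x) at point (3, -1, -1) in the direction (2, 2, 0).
sqrt(2)*(-exp(3)*cos(1) + 5/2 + exp(3)*sin(3))*exp(-3)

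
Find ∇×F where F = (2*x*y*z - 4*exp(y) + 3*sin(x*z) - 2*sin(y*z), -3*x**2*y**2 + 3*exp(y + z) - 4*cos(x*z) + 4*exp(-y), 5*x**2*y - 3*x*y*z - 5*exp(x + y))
(5*x**2 - 3*x*z - 4*x*sin(x*z) - 5*exp(x + y) - 3*exp(y + z), -8*x*y + 3*x*cos(x*z) + 3*y*z - 2*y*cos(y*z) + 5*exp(x + y), -6*x*y**2 - 2*x*z + 4*z*sin(x*z) + 2*z*cos(y*z) + 4*exp(y))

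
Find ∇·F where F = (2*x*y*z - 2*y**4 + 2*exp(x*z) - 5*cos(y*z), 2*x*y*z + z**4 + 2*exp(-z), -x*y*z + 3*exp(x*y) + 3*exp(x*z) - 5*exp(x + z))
-x*y + 2*x*z + 3*x*exp(x*z) + 2*y*z + 2*z*exp(x*z) - 5*exp(x + z)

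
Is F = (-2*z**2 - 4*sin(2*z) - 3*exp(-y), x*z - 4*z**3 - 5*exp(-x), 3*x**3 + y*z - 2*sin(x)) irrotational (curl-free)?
No, ∇×F = (-x + 12*z**2 + z, -9*x**2 - 4*z + 2*cos(x) - 8*cos(2*z), z - 3*exp(-y) + 5*exp(-x))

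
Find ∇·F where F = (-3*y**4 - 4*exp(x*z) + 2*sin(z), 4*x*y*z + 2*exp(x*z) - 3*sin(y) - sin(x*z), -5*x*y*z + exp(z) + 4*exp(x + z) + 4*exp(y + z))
-5*x*y + 4*x*z - 4*z*exp(x*z) + exp(z) + 4*exp(x + z) + 4*exp(y + z) - 3*cos(y)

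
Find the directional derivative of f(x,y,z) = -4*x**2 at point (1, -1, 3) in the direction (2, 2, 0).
-4*sqrt(2)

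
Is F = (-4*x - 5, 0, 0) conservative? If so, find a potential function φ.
Yes, F is conservative. φ = x*(-2*x - 5)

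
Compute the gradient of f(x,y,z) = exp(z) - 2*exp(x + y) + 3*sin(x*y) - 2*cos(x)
(3*y*cos(x*y) - 2*exp(x + y) + 2*sin(x), 3*x*cos(x*y) - 2*exp(x + y), exp(z))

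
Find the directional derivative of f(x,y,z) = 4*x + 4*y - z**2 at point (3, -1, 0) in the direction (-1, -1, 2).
-4*sqrt(6)/3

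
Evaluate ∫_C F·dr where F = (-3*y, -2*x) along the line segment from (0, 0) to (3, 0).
0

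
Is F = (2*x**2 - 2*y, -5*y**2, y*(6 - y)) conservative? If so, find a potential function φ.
No, ∇×F = (6 - 2*y, 0, 2) ≠ 0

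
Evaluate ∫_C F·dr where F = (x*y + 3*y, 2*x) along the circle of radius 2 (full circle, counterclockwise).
-4*pi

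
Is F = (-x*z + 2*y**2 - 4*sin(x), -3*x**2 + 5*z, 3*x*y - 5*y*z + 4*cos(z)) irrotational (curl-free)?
No, ∇×F = (3*x - 5*z - 5, -x - 3*y, -6*x - 4*y)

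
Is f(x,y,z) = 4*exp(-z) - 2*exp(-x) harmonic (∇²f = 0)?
No, ∇²f = 4*exp(-z) - 2*exp(-x)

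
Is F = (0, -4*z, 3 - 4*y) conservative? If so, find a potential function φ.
Yes, F is conservative. φ = z*(3 - 4*y)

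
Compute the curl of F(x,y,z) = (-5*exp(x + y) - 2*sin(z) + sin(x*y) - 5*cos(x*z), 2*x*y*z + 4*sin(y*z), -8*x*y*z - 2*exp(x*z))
(-2*x*y - 8*x*z - 4*y*cos(y*z), 5*x*sin(x*z) + 8*y*z + 2*z*exp(x*z) - 2*cos(z), -x*cos(x*y) + 2*y*z + 5*exp(x + y))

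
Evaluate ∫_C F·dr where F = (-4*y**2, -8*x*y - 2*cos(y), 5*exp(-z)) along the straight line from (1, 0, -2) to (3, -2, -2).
-48 + 2*sin(2)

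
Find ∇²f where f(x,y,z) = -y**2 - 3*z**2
-8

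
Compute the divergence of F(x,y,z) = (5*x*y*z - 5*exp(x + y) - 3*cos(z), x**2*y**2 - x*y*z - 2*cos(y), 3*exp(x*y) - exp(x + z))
2*x**2*y - x*z + 5*y*z - 5*exp(x + y) - exp(x + z) + 2*sin(y)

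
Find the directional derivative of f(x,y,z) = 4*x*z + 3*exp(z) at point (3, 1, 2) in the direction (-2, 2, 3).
sqrt(17)*(20 + 9*exp(2))/17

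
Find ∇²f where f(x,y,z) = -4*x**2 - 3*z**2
-14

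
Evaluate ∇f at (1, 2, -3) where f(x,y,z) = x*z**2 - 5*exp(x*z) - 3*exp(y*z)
(15*exp(-3) + 9, 9*exp(-6), -6 - 5*exp(-3) - 6*exp(-6))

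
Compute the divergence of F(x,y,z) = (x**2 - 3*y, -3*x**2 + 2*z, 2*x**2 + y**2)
2*x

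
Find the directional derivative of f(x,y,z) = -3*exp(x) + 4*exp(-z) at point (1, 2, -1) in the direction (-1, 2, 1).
-sqrt(6)*E/6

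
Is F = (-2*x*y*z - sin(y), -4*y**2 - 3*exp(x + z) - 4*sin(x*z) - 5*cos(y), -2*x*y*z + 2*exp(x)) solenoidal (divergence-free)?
No, ∇·F = -2*x*y - 2*y*z - 8*y + 5*sin(y)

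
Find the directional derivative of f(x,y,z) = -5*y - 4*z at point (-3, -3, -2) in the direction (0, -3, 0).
5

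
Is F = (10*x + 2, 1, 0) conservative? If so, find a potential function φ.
Yes, F is conservative. φ = 5*x**2 + 2*x + y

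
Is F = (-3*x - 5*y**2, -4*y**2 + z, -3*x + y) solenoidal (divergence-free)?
No, ∇·F = -8*y - 3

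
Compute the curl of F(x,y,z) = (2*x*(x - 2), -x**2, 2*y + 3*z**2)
(2, 0, -2*x)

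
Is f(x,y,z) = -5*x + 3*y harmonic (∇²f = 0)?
Yes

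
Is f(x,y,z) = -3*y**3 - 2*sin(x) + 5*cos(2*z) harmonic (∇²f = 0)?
No, ∇²f = -18*y + 2*sin(x) - 20*cos(2*z)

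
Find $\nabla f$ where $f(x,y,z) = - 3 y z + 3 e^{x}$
(3*exp(x), -3*z, -3*y)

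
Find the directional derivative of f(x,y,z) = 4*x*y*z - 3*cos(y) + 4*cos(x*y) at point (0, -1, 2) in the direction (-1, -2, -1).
sqrt(6)*(sin(1) + 4/3)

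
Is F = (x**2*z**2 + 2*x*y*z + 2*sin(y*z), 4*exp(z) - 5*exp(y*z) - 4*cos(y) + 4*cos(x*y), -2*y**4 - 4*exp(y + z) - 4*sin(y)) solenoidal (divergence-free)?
No, ∇·F = 2*x*z**2 - 4*x*sin(x*y) + 2*y*z - 5*z*exp(y*z) - 4*exp(y + z) + 4*sin(y)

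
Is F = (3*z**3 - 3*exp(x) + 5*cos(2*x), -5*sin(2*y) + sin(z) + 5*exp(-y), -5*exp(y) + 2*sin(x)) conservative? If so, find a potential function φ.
No, ∇×F = (-5*exp(y) - cos(z), 9*z**2 - 2*cos(x), 0) ≠ 0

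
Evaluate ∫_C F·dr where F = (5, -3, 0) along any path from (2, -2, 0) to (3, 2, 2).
-7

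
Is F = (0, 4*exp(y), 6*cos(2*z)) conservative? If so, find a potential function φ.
Yes, F is conservative. φ = 4*exp(y) + 3*sin(2*z)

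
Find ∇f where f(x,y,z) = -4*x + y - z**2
(-4, 1, -2*z)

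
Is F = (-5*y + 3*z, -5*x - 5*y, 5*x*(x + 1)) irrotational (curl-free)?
No, ∇×F = (0, -10*x - 2, 0)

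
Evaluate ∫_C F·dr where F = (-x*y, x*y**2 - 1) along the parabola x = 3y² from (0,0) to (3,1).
-4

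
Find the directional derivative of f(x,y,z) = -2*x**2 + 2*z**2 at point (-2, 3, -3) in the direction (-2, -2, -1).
-4/3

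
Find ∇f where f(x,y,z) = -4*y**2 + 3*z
(0, -8*y, 3)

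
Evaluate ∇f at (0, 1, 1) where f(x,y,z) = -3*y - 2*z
(0, -3, -2)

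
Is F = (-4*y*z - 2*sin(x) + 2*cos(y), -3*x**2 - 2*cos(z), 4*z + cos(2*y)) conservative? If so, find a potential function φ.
No, ∇×F = (-2*sin(2*y) - 2*sin(z), -4*y, -6*x + 4*z + 2*sin(y)) ≠ 0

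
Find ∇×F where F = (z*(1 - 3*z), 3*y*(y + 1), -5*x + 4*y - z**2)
(4, 6 - 6*z, 0)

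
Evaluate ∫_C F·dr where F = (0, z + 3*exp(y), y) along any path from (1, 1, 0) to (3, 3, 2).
-3*E + 6 + 3*exp(3)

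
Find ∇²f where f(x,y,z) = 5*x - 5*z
0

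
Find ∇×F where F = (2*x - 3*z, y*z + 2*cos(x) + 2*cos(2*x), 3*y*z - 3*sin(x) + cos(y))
(-y + 3*z - sin(y), 3*cos(x) - 3, -2*(4*cos(x) + 1)*sin(x))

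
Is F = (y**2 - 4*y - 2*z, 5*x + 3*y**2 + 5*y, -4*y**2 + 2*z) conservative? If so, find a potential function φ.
No, ∇×F = (-8*y, -2, 9 - 2*y) ≠ 0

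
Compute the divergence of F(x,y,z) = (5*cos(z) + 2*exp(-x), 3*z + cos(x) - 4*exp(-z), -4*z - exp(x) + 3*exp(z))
3*exp(z) - 4 - 2*exp(-x)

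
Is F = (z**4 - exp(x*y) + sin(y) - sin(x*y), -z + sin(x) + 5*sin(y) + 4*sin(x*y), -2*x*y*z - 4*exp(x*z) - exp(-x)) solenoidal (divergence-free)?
No, ∇·F = -2*x*y - 4*x*exp(x*z) + 4*x*cos(x*y) - y*exp(x*y) - y*cos(x*y) + 5*cos(y)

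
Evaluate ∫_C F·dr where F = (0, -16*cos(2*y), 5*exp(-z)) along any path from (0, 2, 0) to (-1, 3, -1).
-5*E + 8*sin(4) - 8*sin(6) + 5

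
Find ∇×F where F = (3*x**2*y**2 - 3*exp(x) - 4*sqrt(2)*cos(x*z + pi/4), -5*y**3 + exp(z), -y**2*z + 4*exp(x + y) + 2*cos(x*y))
(-2*x*sin(x*y) - 2*y*z - exp(z) + 4*exp(x + y), 4*sqrt(2)*x*sin(x*z + pi/4) + 2*y*sin(x*y) - 4*exp(x + y), -6*x**2*y)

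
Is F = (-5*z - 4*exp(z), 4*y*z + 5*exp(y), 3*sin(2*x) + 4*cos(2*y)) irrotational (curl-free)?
No, ∇×F = (-4*y - 8*sin(2*y), -4*exp(z) + 12*sin(x)**2 - 11, 0)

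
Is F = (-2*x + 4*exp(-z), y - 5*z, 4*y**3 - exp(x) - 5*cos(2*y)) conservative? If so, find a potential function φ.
No, ∇×F = (12*y**2 + 10*sin(2*y) + 5, exp(x) - 4*exp(-z), 0) ≠ 0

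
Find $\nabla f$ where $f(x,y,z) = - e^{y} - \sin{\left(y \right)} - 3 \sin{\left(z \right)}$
(0, -exp(y) - cos(y), -3*cos(z))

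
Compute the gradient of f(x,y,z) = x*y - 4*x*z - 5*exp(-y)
(y - 4*z, x + 5*exp(-y), -4*x)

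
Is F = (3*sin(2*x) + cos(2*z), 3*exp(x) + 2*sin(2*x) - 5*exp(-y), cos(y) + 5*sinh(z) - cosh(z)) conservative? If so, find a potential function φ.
No, ∇×F = (-sin(y), -2*sin(2*z), 3*exp(x) + 4*cos(2*x)) ≠ 0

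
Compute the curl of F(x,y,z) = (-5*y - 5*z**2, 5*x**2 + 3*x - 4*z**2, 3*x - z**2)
(8*z, -10*z - 3, 10*x + 8)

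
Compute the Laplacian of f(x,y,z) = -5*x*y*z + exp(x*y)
(x**2 + y**2)*exp(x*y)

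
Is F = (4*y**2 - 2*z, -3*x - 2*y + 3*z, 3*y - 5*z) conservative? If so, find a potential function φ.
No, ∇×F = (0, -2, -8*y - 3) ≠ 0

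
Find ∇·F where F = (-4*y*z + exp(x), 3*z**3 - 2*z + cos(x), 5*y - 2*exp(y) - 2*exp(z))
exp(x) - 2*exp(z)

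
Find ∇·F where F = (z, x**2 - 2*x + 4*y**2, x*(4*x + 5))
8*y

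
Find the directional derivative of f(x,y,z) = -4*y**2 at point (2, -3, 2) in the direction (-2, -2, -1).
-16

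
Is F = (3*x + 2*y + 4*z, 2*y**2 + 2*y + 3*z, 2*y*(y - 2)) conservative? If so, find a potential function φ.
No, ∇×F = (4*y - 7, 4, -2) ≠ 0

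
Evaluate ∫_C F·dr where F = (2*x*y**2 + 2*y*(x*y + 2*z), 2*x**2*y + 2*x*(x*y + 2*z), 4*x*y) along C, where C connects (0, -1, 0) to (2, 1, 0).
8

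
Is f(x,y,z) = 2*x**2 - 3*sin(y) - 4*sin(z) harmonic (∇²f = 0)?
No, ∇²f = 3*sin(y) + 4*sin(z) + 4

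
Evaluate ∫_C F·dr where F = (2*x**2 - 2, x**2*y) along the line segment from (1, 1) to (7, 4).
789/2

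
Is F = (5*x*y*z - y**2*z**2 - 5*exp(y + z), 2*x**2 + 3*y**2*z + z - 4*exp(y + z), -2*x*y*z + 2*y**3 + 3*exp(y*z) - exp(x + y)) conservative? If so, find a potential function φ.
No, ∇×F = (-2*x*z + 3*y**2 + 3*z*exp(y*z) - exp(x + y) + 4*exp(y + z) - 1, 5*x*y - 2*y**2*z + 2*y*z + exp(x + y) - 5*exp(y + z), -5*x*z + 4*x + 2*y*z**2 + 5*exp(y + z)) ≠ 0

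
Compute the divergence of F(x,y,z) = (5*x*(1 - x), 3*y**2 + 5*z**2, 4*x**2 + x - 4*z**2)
-10*x + 6*y - 8*z + 5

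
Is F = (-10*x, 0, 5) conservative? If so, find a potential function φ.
Yes, F is conservative. φ = -5*x**2 + 5*z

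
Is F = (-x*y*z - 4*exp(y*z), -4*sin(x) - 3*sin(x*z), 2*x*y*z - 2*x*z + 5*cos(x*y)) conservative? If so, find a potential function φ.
No, ∇×F = (x*(2*z - 5*sin(x*y) + 3*cos(x*z)), -x*y - 2*y*z - 4*y*exp(y*z) + 5*y*sin(x*y) + 2*z, x*z + 4*z*exp(y*z) - 3*z*cos(x*z) - 4*cos(x)) ≠ 0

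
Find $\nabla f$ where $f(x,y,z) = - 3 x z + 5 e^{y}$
(-3*z, 5*exp(y), -3*x)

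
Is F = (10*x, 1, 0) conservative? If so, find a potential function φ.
Yes, F is conservative. φ = 5*x**2 + y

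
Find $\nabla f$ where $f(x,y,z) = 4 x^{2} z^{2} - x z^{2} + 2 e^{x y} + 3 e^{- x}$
(8*x*z**2 + 2*y*exp(x*y) - z**2 - 3*exp(-x), 2*x*exp(x*y), 2*x*z*(4*x - 1))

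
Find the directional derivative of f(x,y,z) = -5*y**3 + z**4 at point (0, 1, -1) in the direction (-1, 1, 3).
-27*sqrt(11)/11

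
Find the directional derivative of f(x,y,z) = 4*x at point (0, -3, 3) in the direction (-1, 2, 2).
-4/3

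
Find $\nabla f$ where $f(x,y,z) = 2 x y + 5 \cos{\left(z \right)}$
(2*y, 2*x, -5*sin(z))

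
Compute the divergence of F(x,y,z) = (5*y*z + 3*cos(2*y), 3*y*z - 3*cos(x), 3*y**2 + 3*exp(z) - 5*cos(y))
3*z + 3*exp(z)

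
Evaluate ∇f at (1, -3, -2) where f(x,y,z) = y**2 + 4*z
(0, -6, 4)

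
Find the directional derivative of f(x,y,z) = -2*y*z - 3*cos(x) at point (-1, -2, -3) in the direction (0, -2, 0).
-6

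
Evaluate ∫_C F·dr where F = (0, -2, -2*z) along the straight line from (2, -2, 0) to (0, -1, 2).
-6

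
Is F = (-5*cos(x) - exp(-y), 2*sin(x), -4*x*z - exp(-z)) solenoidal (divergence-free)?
No, ∇·F = -4*x + 5*sin(x) + exp(-z)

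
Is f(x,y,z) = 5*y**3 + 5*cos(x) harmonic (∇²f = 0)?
No, ∇²f = 30*y - 5*cos(x)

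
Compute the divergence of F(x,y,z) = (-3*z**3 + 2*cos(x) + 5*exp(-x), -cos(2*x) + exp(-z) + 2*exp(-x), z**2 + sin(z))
2*z - 2*sin(x) + cos(z) - 5*exp(-x)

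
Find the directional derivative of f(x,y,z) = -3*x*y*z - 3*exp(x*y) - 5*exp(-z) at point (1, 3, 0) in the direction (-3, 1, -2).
4*sqrt(14)*(1 + 3*exp(3))/7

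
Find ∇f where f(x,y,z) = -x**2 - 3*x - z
(-2*x - 3, 0, -1)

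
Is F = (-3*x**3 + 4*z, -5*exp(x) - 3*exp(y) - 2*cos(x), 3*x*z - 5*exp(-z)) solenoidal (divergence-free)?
No, ∇·F = -9*x**2 + 3*x - 3*exp(y) + 5*exp(-z)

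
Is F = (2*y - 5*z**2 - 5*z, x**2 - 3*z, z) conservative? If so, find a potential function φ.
No, ∇×F = (3, -10*z - 5, 2*x - 2) ≠ 0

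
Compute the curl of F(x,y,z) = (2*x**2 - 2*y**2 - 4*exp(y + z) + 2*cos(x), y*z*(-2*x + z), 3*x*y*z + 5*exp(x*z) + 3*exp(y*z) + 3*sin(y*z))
(2*x*y + 3*x*z - 2*y*z + 3*z*exp(y*z) + 3*z*cos(y*z), -3*y*z - 5*z*exp(x*z) - 4*exp(y + z), -2*y*z + 4*y + 4*exp(y + z))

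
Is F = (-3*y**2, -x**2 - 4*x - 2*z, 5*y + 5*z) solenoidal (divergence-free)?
No, ∇·F = 5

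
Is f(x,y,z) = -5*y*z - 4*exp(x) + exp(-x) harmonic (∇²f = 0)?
No, ∇²f = -4*exp(x) + exp(-x)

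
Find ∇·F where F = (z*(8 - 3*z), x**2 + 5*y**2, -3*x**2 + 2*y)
10*y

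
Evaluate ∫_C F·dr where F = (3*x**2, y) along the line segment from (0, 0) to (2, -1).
17/2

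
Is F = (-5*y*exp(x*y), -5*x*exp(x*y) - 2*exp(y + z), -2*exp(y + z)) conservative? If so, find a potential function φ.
Yes, F is conservative. φ = -5*exp(x*y) - 2*exp(y + z)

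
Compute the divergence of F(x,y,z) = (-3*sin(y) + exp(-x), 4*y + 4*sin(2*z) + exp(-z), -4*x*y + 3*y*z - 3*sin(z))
3*y - 3*cos(z) + 4 - exp(-x)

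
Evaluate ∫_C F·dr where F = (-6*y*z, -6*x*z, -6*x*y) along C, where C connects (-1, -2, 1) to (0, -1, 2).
12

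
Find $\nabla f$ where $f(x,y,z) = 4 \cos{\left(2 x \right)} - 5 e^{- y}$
(-8*sin(2*x), 5*exp(-y), 0)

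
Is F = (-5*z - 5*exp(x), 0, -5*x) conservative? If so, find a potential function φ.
Yes, F is conservative. φ = -5*x*z - 5*exp(x)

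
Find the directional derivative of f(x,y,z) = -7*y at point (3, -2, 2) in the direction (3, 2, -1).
-sqrt(14)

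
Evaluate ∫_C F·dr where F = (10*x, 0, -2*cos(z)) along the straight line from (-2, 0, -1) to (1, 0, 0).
-15 - 2*sin(1)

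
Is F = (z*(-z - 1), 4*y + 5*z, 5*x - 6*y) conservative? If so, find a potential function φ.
No, ∇×F = (-11, -2*z - 6, 0) ≠ 0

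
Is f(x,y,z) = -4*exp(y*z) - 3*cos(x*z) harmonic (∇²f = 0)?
No, ∇²f = 3*x**2*cos(x*z) - 4*y**2*exp(y*z) - 4*z**2*exp(y*z) + 3*z**2*cos(x*z)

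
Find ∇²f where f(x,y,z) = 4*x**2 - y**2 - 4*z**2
-2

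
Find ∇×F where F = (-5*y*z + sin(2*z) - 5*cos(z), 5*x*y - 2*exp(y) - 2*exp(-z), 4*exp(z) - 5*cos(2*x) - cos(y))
(sin(y) - 2*exp(-z), -5*y - 10*sin(2*x) + 5*sin(z) + 2*cos(2*z), 5*y + 5*z)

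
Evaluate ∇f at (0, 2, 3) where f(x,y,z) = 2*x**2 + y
(0, 1, 0)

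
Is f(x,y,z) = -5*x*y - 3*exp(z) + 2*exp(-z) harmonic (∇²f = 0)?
No, ∇²f = -3*exp(z) + 2*exp(-z)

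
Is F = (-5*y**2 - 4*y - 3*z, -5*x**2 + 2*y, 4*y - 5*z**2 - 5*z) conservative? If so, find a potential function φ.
No, ∇×F = (4, -3, -10*x + 10*y + 4) ≠ 0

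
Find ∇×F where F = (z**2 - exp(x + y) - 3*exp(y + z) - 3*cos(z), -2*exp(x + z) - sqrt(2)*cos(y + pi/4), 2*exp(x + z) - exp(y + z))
(2*exp(x + z) - exp(y + z), 2*z - 2*exp(x + z) - 3*exp(y + z) + 3*sin(z), exp(x + y) - 2*exp(x + z) + 3*exp(y + z))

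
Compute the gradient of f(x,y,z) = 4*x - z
(4, 0, -1)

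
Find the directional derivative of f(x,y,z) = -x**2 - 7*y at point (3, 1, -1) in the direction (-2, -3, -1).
33*sqrt(14)/14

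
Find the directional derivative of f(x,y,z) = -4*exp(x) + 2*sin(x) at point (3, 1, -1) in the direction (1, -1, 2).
sqrt(6)*(-2*exp(3) + cos(3))/3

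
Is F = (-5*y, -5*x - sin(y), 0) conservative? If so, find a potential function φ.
Yes, F is conservative. φ = -5*x*y + cos(y)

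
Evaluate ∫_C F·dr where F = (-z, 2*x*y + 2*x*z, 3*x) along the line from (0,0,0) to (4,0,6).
24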